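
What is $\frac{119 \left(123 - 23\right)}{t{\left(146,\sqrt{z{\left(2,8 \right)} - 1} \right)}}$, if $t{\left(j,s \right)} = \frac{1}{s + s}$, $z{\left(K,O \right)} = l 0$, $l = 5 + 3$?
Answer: $23800 i \approx 23800.0 i$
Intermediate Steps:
$l = 8$
$z{\left(K,O \right)} = 0$ ($z{\left(K,O \right)} = 8 \cdot 0 = 0$)
$t{\left(j,s \right)} = \frac{1}{2 s}$
$\frac{119 \left(123 - 23\right)}{t{\left(146,\sqrt{z{\left(2,8 \right)} - 1} \right)}} = \frac{119 \left(123 - 23\right)}{\frac{1}{2} \frac{1}{\sqrt{0 - 1}}} = \frac{119 \cdot 100}{\frac{1}{2} \frac{1}{\sqrt{-1}}} = \frac{11900}{\frac{1}{2} \frac{1}{i}} = \frac{11900}{\frac{1}{2} \left(- i\right)} = \frac{11900}{\left(- \frac{1}{2}\right) i} = 11900 \cdot 2 i = 23800 i$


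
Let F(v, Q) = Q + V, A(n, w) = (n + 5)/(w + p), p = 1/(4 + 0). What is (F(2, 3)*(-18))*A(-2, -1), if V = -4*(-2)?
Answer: 792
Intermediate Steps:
V = 8
p = ¼ (p = 1/4 = ¼ ≈ 0.25000)
A(n, w) = (5 + n)/(¼ + w) (A(n, w) = (n + 5)/(w + ¼) = (5 + n)/(¼ + w))
F(v, Q) = 8 + Q (F(v, Q) = Q + 8 = 8 + Q)
(F(2, 3)*(-18))*A(-2, -1) = ((8 + 3)*(-18))*(4*(5 - 2)/(1 + 4*(-1))) = (11*(-18))*(4*3/(1 - 4)) = -792*3/(-3) = -792*(-1)*3/3 = -198*(-4) = 792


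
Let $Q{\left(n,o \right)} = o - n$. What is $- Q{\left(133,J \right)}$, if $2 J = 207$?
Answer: $\frac{59}{2} \approx 29.5$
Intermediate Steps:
$J = \frac{207}{2}$ ($J = \frac{1}{2} \cdot 207 = \frac{207}{2} \approx 103.5$)
$- Q{\left(133,J \right)} = - (\frac{207}{2} - 133) = \left(-1\right) \left(- \frac{59}{2}\right) = \frac{59}{2}$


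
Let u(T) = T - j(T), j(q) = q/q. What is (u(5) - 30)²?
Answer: 676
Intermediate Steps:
j(q) = 1
u(T) = -1 + T (u(T) = T - 1*1 = T - 1 = -1 + T)
(u(5) - 30)² = ((-1 + 5) - 30)² = (4 - 30)² = (-26)² = 676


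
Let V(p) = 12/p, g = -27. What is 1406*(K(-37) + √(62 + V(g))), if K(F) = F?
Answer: -52022 + 1406*√554/3 ≈ -40991.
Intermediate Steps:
1406*(K(-37) + √(62 + V(g))) = 1406*(-37 + √(62 + 12/(-27))) = 1406*(-37 + √(62 + 12*(-1/27))) = 1406*(-37 + √(62 - 4/9)) = 1406*(-37 + √(554/9)) = 1406*(-37 + √554/3) = -52022 + 1406*√554/3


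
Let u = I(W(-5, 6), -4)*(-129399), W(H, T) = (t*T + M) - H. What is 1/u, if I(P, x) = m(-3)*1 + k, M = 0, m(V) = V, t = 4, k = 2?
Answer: 1/129399 ≈ 7.7280e-6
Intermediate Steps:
W(H, T) = -H + 4*T (W(H, T) = (4*T + 0) - H = 4*T - H = -H + 4*T)
I(P, x) = -1 (I(P, x) = -3*1 + 2 = -3 + 2 = -1)
u = 129399 (u = -1*(-129399) = 129399)
1/u = 1/129399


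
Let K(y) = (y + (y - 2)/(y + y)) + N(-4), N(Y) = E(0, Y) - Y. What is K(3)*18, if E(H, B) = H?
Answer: 129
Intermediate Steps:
N(Y) = -Y (N(Y) = 0 - Y = -Y)
K(y) = 4 + y + (-2 + y)/(2*y) (K(y) = (y + (y - 2)/(y + y)) - 1*(-4) = (y + (-2 + y)/((2*y))) + 4 = (y + (-2 + y)*(1/(2*y))) + 4 = (y + (-2 + y)/(2*y)) + 4 = 4 + y + (-2 + y)/(2*y))
K(3)*18 = (9/2 + 3 - 1/3)*18 = (43/6)*18 = 129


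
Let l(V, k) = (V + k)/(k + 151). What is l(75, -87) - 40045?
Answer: -640723/16 ≈ -40045.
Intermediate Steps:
l(V, k) = (V + k)/(151 + k)
l(75, -87) - 40045 = (75 - 87)/(151 - 87) - 40045 = -12/64 - 40045 = (1/64)*(-12) - 40045 = -3/16 - 40045 = -640723/16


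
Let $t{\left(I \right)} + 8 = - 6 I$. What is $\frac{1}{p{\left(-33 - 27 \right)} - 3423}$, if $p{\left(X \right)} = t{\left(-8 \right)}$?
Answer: $- \frac{1}{3383} \approx -0.0002956$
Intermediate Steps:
$t{\left(I \right)} = -8 - 6 I$
$p{\left(X \right)} = 40$ ($p{\left(X \right)} = -8 - -48 = -8 + 48 = 40$)
$\frac{1}{p{\left(-33 - 27 \right)} - 3423} = \frac{1}{40 - 3423} = \frac{1}{-3383} = - \frac{1}{3383}$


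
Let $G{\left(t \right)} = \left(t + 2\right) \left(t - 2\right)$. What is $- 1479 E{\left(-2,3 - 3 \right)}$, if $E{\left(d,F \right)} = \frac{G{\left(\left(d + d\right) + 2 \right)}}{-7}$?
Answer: $0$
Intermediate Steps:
$G{\left(t \right)} = \left(-2 + t\right) \left(2 + t\right)$ ($G{\left(t \right)} = \left(2 + t\right) \left(-2 + t\right) = \left(-2 + t\right) \left(2 + t\right)$)
$E{\left(d,F \right)} = \frac{4}{7} - \frac{\left(2 + 2 d\right)^{2}}{7}$ ($E{\left(d,F \right)} = \frac{-4 + \left(\left(d + d\right) + 2\right)^{2}}{-7} = \left(-4 + \left(2 d + 2\right)^{2}\right) \left(- \frac{1}{7}\right) = \left(-4 + \left(2 + 2 d\right)^{2}\right) \left(- \frac{1}{7}\right) = \frac{4}{7} - \frac{\left(2 + 2 d\right)^{2}}{7}$)
$- 1479 E{\left(-2,3 - 3 \right)} = - 1479 \left(\frac{4}{7} - \frac{4 \left(1 - 2\right)^{2}}{7}\right) = - 1479 \left(\frac{4}{7} - \frac{4 \left(-1\right)^{2}}{7}\right) = - 1479 \left(\frac{4}{7} - \frac{4}{7}\right) = \left(-1479\right) 0 = 0$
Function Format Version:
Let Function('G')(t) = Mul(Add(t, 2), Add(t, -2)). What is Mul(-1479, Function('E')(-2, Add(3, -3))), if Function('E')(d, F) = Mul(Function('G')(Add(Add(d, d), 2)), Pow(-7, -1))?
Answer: 0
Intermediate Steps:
Function('G')(t) = Mul(Add(-2, t), Add(2, t)) (Function('G')(t) = Mul(Add(2, t), Add(-2, t)) = Mul(Add(-2, t), Add(2, t)))
Function('E')(d, F) = Add(Rational(4, 7), Mul(Rational(-1, 7), Pow(Add(2, Mul(2, d)), 2))) (Function('E')(d, F) = Mul(Add(-4, Pow(Add(Add(d, d), 2), 2)), Pow(-7, -1)) = Mul(Add(-4, Pow(Add(Mul(2, d), 2), 2)), Rational(-1, 7)) = Mul(Add(-4, Pow(Add(2, Mul(2, d)), 2)), Rational(-1, 7)) = Add(Rational(4, 7), Mul(Rational(-1, 7), Pow(Add(2, Mul(2, d)), 2))))
Mul(-1479, Function('E')(-2, Add(3, -3))) = Mul(-1479, Add(Rational(4, 7), Mul(Rational(-4, 7), Pow(Add(1, -2), 2)))) = Mul(-1479, Add(Rational(4, 7), Mul(Rational(-4, 7), Pow(-1, 2)))) = Mul(-1479, Add(Rational(4, 7), Mul(Rational(-4, 7), 1))) = Mul(-1479, Add(Rational(4, 7), Rational(-4, 7))) = Mul(-1479, 0) = 0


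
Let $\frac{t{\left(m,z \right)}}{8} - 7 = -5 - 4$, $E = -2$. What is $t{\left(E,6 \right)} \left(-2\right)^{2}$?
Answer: $-64$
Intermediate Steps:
$t{\left(m,z \right)} = -16$ ($t{\left(m,z \right)} = 56 + 8 \left(-5 - 4\right) = 56 + 8 \left(-9\right) = 56 - 72 = -16$)
$t{\left(E,6 \right)} \left(-2\right)^{2} = - 16 \left(-2\right)^{2} = \left(-16\right) 4 = -64$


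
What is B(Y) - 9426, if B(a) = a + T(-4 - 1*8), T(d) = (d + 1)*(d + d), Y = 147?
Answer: -9015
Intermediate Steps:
T(d) = 2*d*(1 + d) (T(d) = (1 + d)*(2*d) = 2*d*(1 + d))
B(a) = 264 + a (B(a) = a + 2*(-4 - 1*8)*(1 + (-4 - 1*8)) = a + 2*(-4 - 8)*(1 + (-4 - 8)) = a + 2*(-12)*(1 - 12) = a + 2*(-12)*(-11) = a + 264 = 264 + a)
B(Y) - 9426 = (264 + 147) - 9426 = 411 - 9426 = -9015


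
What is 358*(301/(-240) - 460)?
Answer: -19815479/120 ≈ -1.6513e+5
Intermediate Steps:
358*(301/(-240) - 460) = 358*(301*(-1/240) - 460) = 358*(-301/240 - 460) = 358*(-110701/240) = -19815479/120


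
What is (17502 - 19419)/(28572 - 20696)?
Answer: -1917/7876 ≈ -0.24340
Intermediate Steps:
(17502 - 19419)/(28572 - 20696) = -1917/7876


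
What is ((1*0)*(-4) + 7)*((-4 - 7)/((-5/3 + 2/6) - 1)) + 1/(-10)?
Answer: 329/10 ≈ 32.900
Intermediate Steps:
((1*0)*(-4) + 7)*((-4 - 7)/((-5/3 + 2/6) - 1)) + 1/(-10) = (0*(-4) + 7)*(-11/((-5*⅓ + 2*(⅙)) - 1)) - ⅒ = (0 + 7)*(-11/((-5/3 + ⅓) - 1)) - ⅒ = 7*(-11/(-4/3 - 1)) - ⅒ = 7*(-11/(-7/3)) - ⅒ = 7*(-11*(-3/7)) - ⅒ = 7*(33/7) - ⅒ = 33 - ⅒ = 329/10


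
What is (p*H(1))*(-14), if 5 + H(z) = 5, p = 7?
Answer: 0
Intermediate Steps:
H(z) = 0 (H(z) = -5 + 5 = 0)
(p*H(1))*(-14) = (7*0)*(-14) = 0*(-14) = 0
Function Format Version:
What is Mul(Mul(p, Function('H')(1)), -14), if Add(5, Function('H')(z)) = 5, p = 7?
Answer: 0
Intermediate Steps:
Function('H')(z) = 0 (Function('H')(z) = Add(-5, 5) = 0)
Mul(Mul(p, Function('H')(1)), -14) = Mul(Mul(7, 0), -14) = Mul(0, -14) = 0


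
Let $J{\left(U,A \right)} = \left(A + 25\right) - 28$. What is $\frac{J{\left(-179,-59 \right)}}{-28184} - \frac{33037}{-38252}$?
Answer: $\frac{29171451}{33690449} \approx 0.86587$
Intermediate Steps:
$J{\left(U,A \right)} = -3 + A$ ($J{\left(U,A \right)} = \left(25 + A\right) - 28 = -3 + A$)
$\frac{J{\left(-179,-59 \right)}}{-28184} - \frac{33037}{-38252} = \frac{-3 - 59}{-28184} - \frac{33037}{-38252} = \left(-62\right) \left(- \frac{1}{28184}\right) - - \frac{33037}{38252} = \frac{31}{14092} + \frac{33037}{38252} = \frac{29171451}{33690449}$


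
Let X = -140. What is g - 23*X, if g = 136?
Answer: 3356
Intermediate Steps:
g - 23*X = 136 - 23*(-140) = 136 + 3220 = 3356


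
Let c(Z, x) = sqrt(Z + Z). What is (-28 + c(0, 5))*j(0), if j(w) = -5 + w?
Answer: 140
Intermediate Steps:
c(Z, x) = sqrt(2)*sqrt(Z) (c(Z, x) = sqrt(2*Z) = sqrt(2)*sqrt(Z))
(-28 + c(0, 5))*j(0) = (-28 + sqrt(2)*sqrt(0))*(-5 + 0) = (-28 + sqrt(2)*0)*(-5) = (-28 + 0)*(-5) = -28*(-5) = 140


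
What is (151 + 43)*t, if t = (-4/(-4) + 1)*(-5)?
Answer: -1940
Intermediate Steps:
t = -10 (t = (-4*(-¼) + 1)*(-5) = (1 + 1)*(-5) = 2*(-5) = -10)
(151 + 43)*t = (151 + 43)*(-10) = 194*(-10) = -1940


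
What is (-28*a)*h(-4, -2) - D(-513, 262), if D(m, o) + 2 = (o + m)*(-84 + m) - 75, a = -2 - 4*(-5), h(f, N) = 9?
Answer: -154306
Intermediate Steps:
a = 18 (a = -2 + 20 = 18)
D(m, o) = -77 + (-84 + m)*(m + o) (D(m, o) = -2 + ((o + m)*(-84 + m) - 75) = -2 + ((m + o)*(-84 + m) - 75) = -2 + ((-84 + m)*(m + o) - 75) = -2 + (-75 + (-84 + m)*(m + o)) = -77 + (-84 + m)*(m + o))
(-28*a)*h(-4, -2) - D(-513, 262) = -28*18*9 - (-77 + (-513)² - 84*(-513) - 84*262 - 513*262) = -504*9 - (-77 + 263169 + 43092 - 22008 - 134406) = -4536 - 1*149770 = -4536 - 149770 = -154306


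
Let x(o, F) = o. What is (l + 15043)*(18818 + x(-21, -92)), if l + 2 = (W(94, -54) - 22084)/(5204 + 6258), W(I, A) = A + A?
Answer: 1620092283375/5731 ≈ 2.8269e+8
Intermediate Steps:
W(I, A) = 2*A
l = -22558/5731 (l = -2 + (2*(-54) - 22084)/(5204 + 6258) = -2 + (-108 - 22084)/11462 = -2 - 22192*1/11462 = -2 - 11096/5731 = -22558/5731 ≈ -3.9361)
(l + 15043)*(18818 + x(-21, -92)) = (-22558/5731 + 15043)*(18818 - 21) = (86188875/5731)*18797 = 1620092283375/5731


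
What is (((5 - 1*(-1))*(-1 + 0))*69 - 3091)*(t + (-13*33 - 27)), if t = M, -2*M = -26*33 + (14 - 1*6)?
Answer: 108655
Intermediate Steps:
M = 425 (M = -(-26*33 + (14 - 1*6))/2 = -(-858 + (14 - 6))/2 = -(-858 + 8)/2 = -1/2*(-850) = 425)
t = 425
(((5 - 1*(-1))*(-1 + 0))*69 - 3091)*(t + (-13*33 - 27)) = (((5 - 1*(-1))*(-1 + 0))*69 - 3091)*(425 + (-13*33 - 27)) = (((5 + 1)*(-1))*69 - 3091)*(425 + (-429 - 27)) = ((6*(-1))*69 - 3091)*(425 - 456) = (-6*69 - 3091)*(-31) = (-414 - 3091)*(-31) = -3505*(-31) = 108655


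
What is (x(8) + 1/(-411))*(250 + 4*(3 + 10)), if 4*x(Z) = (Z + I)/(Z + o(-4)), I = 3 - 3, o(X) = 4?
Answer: 6795/137 ≈ 49.599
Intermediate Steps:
I = 0
x(Z) = Z/(4*(4 + Z)) (x(Z) = ((Z + 0)/(Z + 4))/4 = (Z/(4 + Z))/4 = Z/(4*(4 + Z)))
(x(8) + 1/(-411))*(250 + 4*(3 + 10)) = ((1/4)*8/(4 + 8) + 1/(-411))*(250 + 4*(3 + 10)) = ((1/4)*8/12 - 1/411)*(250 + 4*13) = ((1/4)*8*(1/12) - 1/411)*(250 + 52) = (1/6 - 1/411)*302 = (45/274)*302 = 6795/137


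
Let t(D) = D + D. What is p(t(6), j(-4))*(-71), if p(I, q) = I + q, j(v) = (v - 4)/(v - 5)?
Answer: -8236/9 ≈ -915.11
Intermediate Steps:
t(D) = 2*D
j(v) = (-4 + v)/(-5 + v)
p(t(6), j(-4))*(-71) = (2*6 + (-4 - 4)/(-5 - 4))*(-71) = (12 - 8/(-9))*(-71) = (12 - ⅑*(-8))*(-71) = (12 + 8/9)*(-71) = (116/9)*(-71) = -8236/9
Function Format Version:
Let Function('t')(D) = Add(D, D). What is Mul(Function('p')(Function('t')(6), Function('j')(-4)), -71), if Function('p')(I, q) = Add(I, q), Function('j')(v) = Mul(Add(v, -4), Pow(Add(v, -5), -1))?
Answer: Rational(-8236, 9) ≈ -915.11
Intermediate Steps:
Function('t')(D) = Mul(2, D)
Function('j')(v) = Mul(Pow(Add(-5, v), -1), Add(-4, v)) (Function('j')(v) = Mul(Add(-4, v), Pow(Add(-5, v), -1)) = Mul(Pow(Add(-5, v), -1), Add(-4, v)))
Mul(Function('p')(Function('t')(6), Function('j')(-4)), -71) = Mul(Add(Mul(2, 6), Mul(Pow(Add(-5, -4), -1), Add(-4, -4))), -71) = Mul(Add(12, Mul(Pow(-9, -1), -8)), -71) = Mul(Add(12, Mul(Rational(-1, 9), -8)), -71) = Mul(Add(12, Rational(8, 9)), -71) = Mul(Rational(116, 9), -71) = Rational(-8236, 9)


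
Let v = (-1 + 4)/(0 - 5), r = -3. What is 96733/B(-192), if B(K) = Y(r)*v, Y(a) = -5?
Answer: 96733/3 ≈ 32244.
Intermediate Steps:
v = -⅗ (v = 3/(-5) = 3*(-⅕) = -⅗ ≈ -0.60000)
B(K) = 3 (B(K) = -5*(-⅗) = 3)
96733/B(-192) = 96733/3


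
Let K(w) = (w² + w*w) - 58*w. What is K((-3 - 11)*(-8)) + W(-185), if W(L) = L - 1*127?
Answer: 18280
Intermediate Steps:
W(L) = -127 + L (W(L) = L - 127 = -127 + L)
K(w) = -58*w + 2*w² (K(w) = (w² + w²) - 58*w = 2*w² - 58*w = -58*w + 2*w²)
K((-3 - 11)*(-8)) + W(-185) = 2*((-3 - 11)*(-8))*(-29 + (-3 - 11)*(-8)) + (-127 - 185) = 2*(-14*(-8))*(-29 - 14*(-8)) - 312 = 2*112*(-29 + 112) - 312 = 2*112*83 - 312 = 18592 - 312 = 18280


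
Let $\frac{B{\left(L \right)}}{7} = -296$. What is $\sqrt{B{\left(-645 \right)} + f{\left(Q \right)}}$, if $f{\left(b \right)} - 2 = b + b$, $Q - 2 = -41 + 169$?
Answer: $i \sqrt{1810} \approx 42.544 i$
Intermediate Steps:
$Q = 130$ ($Q = 2 + \left(-41 + 169\right) = 2 + 128 = 130$)
$B{\left(L \right)} = -2072$ ($B{\left(L \right)} = 7 \left(-296\right) = -2072$)
$f{\left(b \right)} = 2 + 2 b$ ($f{\left(b \right)} = 2 + \left(b + b\right) = 2 + 2 b$)
$\sqrt{B{\left(-645 \right)} + f{\left(Q \right)}} = \sqrt{-2072 + \left(2 + 2 \cdot 130\right)} = \sqrt{-2072 + \left(2 + 260\right)} = \sqrt{-2072 + 262} = \sqrt{-1810} = i \sqrt{1810}$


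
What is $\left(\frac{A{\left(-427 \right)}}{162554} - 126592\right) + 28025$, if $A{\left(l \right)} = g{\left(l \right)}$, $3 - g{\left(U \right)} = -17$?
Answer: $- \frac{8011230049}{81277} \approx -98567.0$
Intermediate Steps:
$g{\left(U \right)} = 20$ ($g{\left(U \right)} = 3 - -17 = 3 + 17 = 20$)
$A{\left(l \right)} = 20$
$\left(\frac{A{\left(-427 \right)}}{162554} - 126592\right) + 28025 = \left(\frac{20}{162554} - 126592\right) + 28025 = \left(20 \cdot \frac{1}{162554} - 126592\right) + 28025 = \left(\frac{10}{81277} - 126592\right) + 28025 = - \frac{10289017974}{81277} + 28025 = - \frac{8011230049}{81277}$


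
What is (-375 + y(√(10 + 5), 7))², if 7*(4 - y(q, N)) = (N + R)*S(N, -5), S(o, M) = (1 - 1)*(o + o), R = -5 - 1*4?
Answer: 137641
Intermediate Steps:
R = -9 (R = -5 - 4 = -9)
S(o, M) = 0 (S(o, M) = 0*(2*o) = 0)
y(q, N) = 4 (y(q, N) = 4 - (N - 9)*0/7 = 4 - (-9 + N)*0/7 = 4 - ⅐*0 = 4 + 0 = 4)
(-375 + y(√(10 + 5), 7))² = (-375 + 4)² = (-371)² = 137641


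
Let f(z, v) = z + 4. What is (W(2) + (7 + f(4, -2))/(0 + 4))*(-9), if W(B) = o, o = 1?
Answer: -171/4 ≈ -42.750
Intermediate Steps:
f(z, v) = 4 + z
W(B) = 1
(W(2) + (7 + f(4, -2))/(0 + 4))*(-9) = (1 + (7 + (4 + 4))/(0 + 4))*(-9) = (1 + (7 + 8)/4)*(-9) = (1 + 15*(¼))*(-9) = (1 + 15/4)*(-9) = (19/4)*(-9) = -171/4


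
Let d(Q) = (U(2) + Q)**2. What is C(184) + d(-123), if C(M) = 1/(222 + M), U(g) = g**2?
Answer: 5749367/406 ≈ 14161.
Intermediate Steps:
d(Q) = (4 + Q)**2 (d(Q) = (2**2 + Q)**2 = (4 + Q)**2)
C(184) + d(-123) = 1/(222 + 184) + (4 - 123)**2 = 1/406 + (-119)**2 = 1/406 + 14161 = 5749367/406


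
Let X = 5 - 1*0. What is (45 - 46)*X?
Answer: -5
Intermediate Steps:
X = 5 (X = 5 + 0 = 5)
(45 - 46)*X = (45 - 46)*5 = -1*5 = -5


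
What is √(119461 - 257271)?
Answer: I*√137810 ≈ 371.23*I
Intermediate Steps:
√(119461 - 257271) = √(-137810) = I*√137810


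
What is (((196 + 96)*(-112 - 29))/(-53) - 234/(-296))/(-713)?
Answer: -6099657/5592772 ≈ -1.0906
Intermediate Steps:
(((196 + 96)*(-112 - 29))/(-53) - 234/(-296))/(-713) = ((292*(-141))*(-1/53) - 234*(-1/296))*(-1/713) = (-41172*(-1/53) + 117/148)*(-1/713) = (41172/53 + 117/148)*(-1/713) = (6099657/7844)*(-1/713) = -6099657/5592772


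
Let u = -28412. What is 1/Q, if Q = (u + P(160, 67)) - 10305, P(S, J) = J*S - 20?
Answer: -1/28017 ≈ -3.5693e-5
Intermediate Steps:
P(S, J) = -20 + J*S
Q = -28017 (Q = (-28412 + (-20 + 67*160)) - 10305 = (-28412 + (-20 + 10720)) - 10305 = (-28412 + 10700) - 10305 = -17712 - 10305 = -28017)
1/Q = 1/(-28017) = -1/28017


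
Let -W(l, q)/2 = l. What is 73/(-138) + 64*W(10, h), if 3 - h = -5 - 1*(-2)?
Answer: -176713/138 ≈ -1280.5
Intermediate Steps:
h = 6 (h = 3 - (-5 - 1*(-2)) = 3 - (-5 + 2) = 3 - 1*(-3) = 3 + 3 = 6)
W(l, q) = -2*l
73/(-138) + 64*W(10, h) = 73/(-138) + 64*(-2*10) = 73*(-1/138) + 64*(-20) = -73/138 - 1280 = -176713/138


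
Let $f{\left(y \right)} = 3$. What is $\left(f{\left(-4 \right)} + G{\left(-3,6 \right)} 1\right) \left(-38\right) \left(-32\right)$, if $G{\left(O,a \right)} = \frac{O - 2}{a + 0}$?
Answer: $\frac{7904}{3} \approx 2634.7$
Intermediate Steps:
$G{\left(O,a \right)} = \frac{-2 + O}{a}$
$\left(f{\left(-4 \right)} + G{\left(-3,6 \right)} 1\right) \left(-38\right) \left(-32\right) = \left(3 + \frac{-2 - 3}{6} \cdot 1\right) \left(-38\right) \left(-32\right) = \left(3 + \frac{1}{6} \left(-5\right) 1\right) \left(-38\right) \left(-32\right) = \left(3 - \frac{5}{6}\right) \left(-38\right) \left(-32\right) = \frac{13}{6} \left(-38\right) \left(-32\right) = \left(- \frac{247}{3}\right) \left(-32\right) = \frac{7904}{3}$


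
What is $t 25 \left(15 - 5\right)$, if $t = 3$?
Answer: $750$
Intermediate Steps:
$t 25 \left(15 - 5\right) = 3 \cdot 25 \left(15 - 5\right) = 75 \left(15 - 5\right) = 75 \cdot 10 = 750$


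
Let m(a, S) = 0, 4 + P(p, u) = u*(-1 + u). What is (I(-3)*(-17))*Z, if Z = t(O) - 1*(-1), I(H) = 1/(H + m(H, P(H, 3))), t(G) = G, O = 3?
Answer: 68/3 ≈ 22.667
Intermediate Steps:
P(p, u) = -4 + u*(-1 + u)
I(H) = 1/H (I(H) = 1/(H + 0) = 1/H)
Z = 4 (Z = 3 - 1*(-1) = 3 + 1 = 4)
(I(-3)*(-17))*Z = (-17/(-3))*4 = -⅓*(-17)*4 = (17/3)*4 = 68/3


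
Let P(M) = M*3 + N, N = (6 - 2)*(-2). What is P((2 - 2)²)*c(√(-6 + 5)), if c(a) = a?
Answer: -8*I ≈ -8.0*I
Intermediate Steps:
N = -8 (N = 4*(-2) = -8)
P(M) = -8 + 3*M (P(M) = M*3 - 8 = 3*M - 8 = -8 + 3*M)
P((2 - 2)²)*c(√(-6 + 5)) = (-8 + 3*(2 - 2)²)*√(-6 + 5) = (-8 + 3*0²)*√(-1) = (-8 + 3*0)*I = (-8 + 0)*I = -8*I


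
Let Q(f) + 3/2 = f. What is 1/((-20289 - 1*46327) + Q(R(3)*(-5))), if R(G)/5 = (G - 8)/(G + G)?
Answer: -3/199790 ≈ -1.5016e-5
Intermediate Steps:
R(G) = 5*(-8 + G)/(2*G) (R(G) = 5*((G - 8)/(G + G)) = 5*((-8 + G)/((2*G))) = 5*((-8 + G)*(1/(2*G))) = 5*((-8 + G)/(2*G)) = 5*(-8 + G)/(2*G))
Q(f) = -3/2 + f
1/((-20289 - 1*46327) + Q(R(3)*(-5))) = 1/((-20289 - 1*46327) + (-3/2 + (5/2 - 20/3)*(-5))) = 1/((-20289 - 46327) + (-3/2 + (5/2 - 20*⅓)*(-5))) = 1/(-66616 + (-3/2 + (5/2 - 20/3)*(-5))) = 1/(-66616 + (-3/2 - 25/6*(-5))) = 1/(-66616 + (-3/2 + 125/6)) = 1/(-66616 + 58/3) = 1/(-199790/3) = -3/199790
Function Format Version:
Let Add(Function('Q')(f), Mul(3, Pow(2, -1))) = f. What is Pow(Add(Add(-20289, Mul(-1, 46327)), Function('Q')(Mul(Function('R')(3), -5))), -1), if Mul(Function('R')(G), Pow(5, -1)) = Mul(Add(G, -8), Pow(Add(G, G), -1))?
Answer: Rational(-3, 199790) ≈ -1.5016e-5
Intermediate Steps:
Function('R')(G) = Mul(Rational(5, 2), Pow(G, -1), Add(-8, G)) (Function('R')(G) = Mul(5, Mul(Add(G, -8), Pow(Add(G, G), -1))) = Mul(5, Mul(Add(-8, G), Pow(Mul(2, G), -1))) = Mul(5, Mul(Add(-8, G), Mul(Rational(1, 2), Pow(G, -1)))) = Mul(5, Mul(Rational(1, 2), Pow(G, -1), Add(-8, G))) = Mul(Rational(5, 2), Pow(G, -1), Add(-8, G)))
Function('Q')(f) = Add(Rational(-3, 2), f)
Pow(Add(Add(-20289, Mul(-1, 46327)), Function('Q')(Mul(Function('R')(3), -5))), -1) = Pow(Add(Add(-20289, Mul(-1, 46327)), Add(Rational(-3, 2), Mul(Add(Rational(5, 2), Mul(-20, Pow(3, -1))), -5))), -1) = Pow(Add(Add(-20289, -46327), Add(Rational(-3, 2), Mul(Add(Rational(5, 2), Mul(-20, Rational(1, 3))), -5))), -1) = Pow(Add(-66616, Add(Rational(-3, 2), Mul(Add(Rational(5, 2), Rational(-20, 3)), -5))), -1) = Pow(Add(-66616, Add(Rational(-3, 2), Mul(Rational(-25, 6), -5))), -1) = Pow(Add(-66616, Add(Rational(-3, 2), Rational(125, 6))), -1) = Pow(Add(-66616, Rational(58, 3)), -1) = Pow(Rational(-199790, 3), -1) = Rational(-3, 199790)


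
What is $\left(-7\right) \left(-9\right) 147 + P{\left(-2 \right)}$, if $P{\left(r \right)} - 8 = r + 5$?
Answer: $9272$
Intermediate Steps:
$P{\left(r \right)} = 13 + r$ ($P{\left(r \right)} = 8 + \left(r + 5\right) = 8 + \left(5 + r\right) = 13 + r$)
$\left(-7\right) \left(-9\right) 147 + P{\left(-2 \right)} = \left(-7\right) \left(-9\right) 147 + \left(13 - 2\right) = 63 \cdot 147 + 11 = 9261 + 11 = 9272$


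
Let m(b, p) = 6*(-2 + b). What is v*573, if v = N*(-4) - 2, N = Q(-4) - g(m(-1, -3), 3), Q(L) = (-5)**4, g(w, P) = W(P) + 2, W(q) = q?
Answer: -1422186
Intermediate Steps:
m(b, p) = -12 + 6*b
g(w, P) = 2 + P (g(w, P) = P + 2 = 2 + P)
Q(L) = 625
N = 620 (N = 625 - (2 + 3) = 625 - 1*5 = 625 - 5 = 620)
v = -2482 (v = 620*(-4) - 2 = -2480 - 2 = -2482)
v*573 = -2482*573 = -1422186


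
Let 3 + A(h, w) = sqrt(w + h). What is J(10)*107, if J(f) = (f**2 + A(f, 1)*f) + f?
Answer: 8560 + 1070*sqrt(11) ≈ 12109.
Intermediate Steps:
A(h, w) = -3 + sqrt(h + w) (A(h, w) = -3 + sqrt(w + h) = -3 + sqrt(h + w))
J(f) = f + f**2 + f*(-3 + sqrt(1 + f)) (J(f) = (f**2 + (-3 + sqrt(f + 1))*f) + f = (f**2 + (-3 + sqrt(1 + f))*f) + f = (f**2 + f*(-3 + sqrt(1 + f))) + f = f + f**2 + f*(-3 + sqrt(1 + f)))
J(10)*107 = (10*(-2 + 10 + sqrt(1 + 10)))*107 = (10*(-2 + 10 + sqrt(11)))*107 = (10*(8 + sqrt(11)))*107 = (80 + 10*sqrt(11))*107 = 8560 + 1070*sqrt(11)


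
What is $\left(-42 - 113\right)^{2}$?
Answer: $24025$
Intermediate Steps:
$\left(-42 - 113\right)^{2} = \left(-155\right)^{2} = 24025$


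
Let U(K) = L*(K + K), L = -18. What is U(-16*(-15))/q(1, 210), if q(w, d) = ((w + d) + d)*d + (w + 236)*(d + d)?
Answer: -288/6265 ≈ -0.045970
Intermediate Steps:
U(K) = -36*K (U(K) = -18*(K + K) = -36*K)
q(w, d) = d*(w + 2*d) + 2*d*(236 + w) (q(w, d) = ((d + w) + d)*d + (236 + w)*(2*d) = (w + 2*d)*d + 2*d*(236 + w) = d*(w + 2*d) + 2*d*(236 + w))
U(-16*(-15))/q(1, 210) = (-(-576)*(-15))/((210*(472 + 2*210 + 3*1))) = (-36*240)/((210*(472 + 420 + 3))) = -8640/(210*895) = -8640/187950 = -8640*1/187950 = -288/6265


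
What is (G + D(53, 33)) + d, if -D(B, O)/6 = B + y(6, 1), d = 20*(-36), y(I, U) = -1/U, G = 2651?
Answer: 1619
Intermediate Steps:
d = -720
D(B, O) = 6 - 6*B (D(B, O) = -6*(B - 1/1) = -6*(B - 1*1) = -6*(B - 1) = -6*(-1 + B) = 6 - 6*B)
(G + D(53, 33)) + d = (2651 + (6 - 6*53)) - 720 = (2651 + (6 - 318)) - 720 = (2651 - 312) - 720 = 2339 - 720 = 1619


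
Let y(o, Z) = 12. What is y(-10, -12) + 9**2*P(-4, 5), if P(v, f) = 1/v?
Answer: -33/4 ≈ -8.2500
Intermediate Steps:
y(-10, -12) + 9**2*P(-4, 5) = 12 + 9**2/(-4) = 12 + 81*(-1/4) = 12 - 81/4 = -33/4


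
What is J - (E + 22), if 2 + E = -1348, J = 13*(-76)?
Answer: 340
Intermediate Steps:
J = -988
E = -1350 (E = -2 - 1348 = -1350)
J - (E + 22) = -988 - (-1350 + 22) = -988 - 1*(-1328) = -988 + 1328 = 340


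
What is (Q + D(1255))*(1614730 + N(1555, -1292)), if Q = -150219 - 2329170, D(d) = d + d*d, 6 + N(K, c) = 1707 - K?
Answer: -1458409049484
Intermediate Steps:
N(K, c) = 1701 - K (N(K, c) = -6 + (1707 - K) = 1701 - K)
D(d) = d + d**2
Q = -2479389
(Q + D(1255))*(1614730 + N(1555, -1292)) = (-2479389 + 1255*(1 + 1255))*(1614730 + (1701 - 1*1555)) = (-2479389 + 1255*1256)*(1614730 + (1701 - 1555)) = (-2479389 + 1576280)*(1614730 + 146) = -903109*1614876 = -1458409049484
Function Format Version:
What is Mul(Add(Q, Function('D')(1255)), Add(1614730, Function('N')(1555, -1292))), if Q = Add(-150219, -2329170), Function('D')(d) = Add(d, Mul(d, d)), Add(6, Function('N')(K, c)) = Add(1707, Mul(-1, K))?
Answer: -1458409049484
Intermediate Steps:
Function('N')(K, c) = Add(1701, Mul(-1, K)) (Function('N')(K, c) = Add(-6, Add(1707, Mul(-1, K))) = Add(1701, Mul(-1, K)))
Function('D')(d) = Add(d, Pow(d, 2))
Q = -2479389
Mul(Add(Q, Function('D')(1255)), Add(1614730, Function('N')(1555, -1292))) = Mul(Add(-2479389, Mul(1255, Add(1, 1255))), Add(1614730, Add(1701, Mul(-1, 1555)))) = Mul(Add(-2479389, Mul(1255, 1256)), Add(1614730, Add(1701, -1555))) = Mul(Add(-2479389, 1576280), Add(1614730, 146)) = Mul(-903109, 1614876) = -1458409049484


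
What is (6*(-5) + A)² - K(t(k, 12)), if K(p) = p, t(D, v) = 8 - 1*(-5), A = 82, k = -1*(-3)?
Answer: 2691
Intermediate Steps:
k = 3
t(D, v) = 13 (t(D, v) = 8 + 5 = 13)
(6*(-5) + A)² - K(t(k, 12)) = (6*(-5) + 82)² - 1*13 = (-30 + 82)² - 13 = 52² - 13 = 2704 - 13 = 2691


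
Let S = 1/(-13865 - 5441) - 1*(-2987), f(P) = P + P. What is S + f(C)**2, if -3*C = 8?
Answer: 523945525/173754 ≈ 3015.4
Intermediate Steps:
C = -8/3 (C = -1/3*8 = -8/3 ≈ -2.6667)
f(P) = 2*P
S = 57667021/19306 (S = 1/(-19306) + 2987 = -1/19306 + 2987 = 57667021/19306 ≈ 2987.0)
S + f(C)**2 = 57667021/19306 + (2*(-8/3))**2 = 57667021/19306 + (-16/3)**2 = 57667021/19306 + 256/9 = 523945525/173754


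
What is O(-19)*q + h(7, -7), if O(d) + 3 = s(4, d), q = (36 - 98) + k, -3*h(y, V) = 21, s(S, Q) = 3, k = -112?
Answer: -7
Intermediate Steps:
h(y, V) = -7 (h(y, V) = -⅓*21 = -7)
q = -174 (q = (36 - 98) - 112 = -62 - 112 = -174)
O(d) = 0 (O(d) = -3 + 3 = 0)
O(-19)*q + h(7, -7) = 0*(-174) - 7 = 0 - 7 = -7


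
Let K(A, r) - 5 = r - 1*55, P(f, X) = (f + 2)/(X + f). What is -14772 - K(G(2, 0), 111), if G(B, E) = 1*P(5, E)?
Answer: -14833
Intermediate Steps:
P(f, X) = (2 + f)/(X + f)
G(B, E) = 7/(5 + E) (G(B, E) = 1*((2 + 5)/(E + 5)) = 1*(7/(5 + E)) = 7/(5 + E))
K(A, r) = -50 + r (K(A, r) = 5 + (r - 1*55) = 5 + (r - 55) = 5 + (-55 + r) = -50 + r)
-14772 - K(G(2, 0), 111) = -14772 - (-50 + 111) = -14772 - 1*61 = -14772 - 61 = -14833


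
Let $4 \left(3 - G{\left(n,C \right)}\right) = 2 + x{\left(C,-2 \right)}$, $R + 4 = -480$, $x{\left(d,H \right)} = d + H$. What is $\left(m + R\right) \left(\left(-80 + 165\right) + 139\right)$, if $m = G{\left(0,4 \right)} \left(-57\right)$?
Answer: $-133952$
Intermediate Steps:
$x{\left(d,H \right)} = H + d$
$R = -484$ ($R = -4 - 480 = -484$)
$G{\left(n,C \right)} = 3 - \frac{C}{4}$ ($G{\left(n,C \right)} = 3 - \frac{2 + \left(-2 + C\right)}{4} = 3 - \frac{C}{4}$)
$m = -114$ ($m = \left(3 - 1\right) \left(-57\right) = 2 \left(-57\right) = -114$)
$\left(m + R\right) \left(\left(-80 + 165\right) + 139\right) = \left(-114 - 484\right) \left(\left(-80 + 165\right) + 139\right) = - 598 \left(85 + 139\right) = \left(-598\right) 224 = -133952$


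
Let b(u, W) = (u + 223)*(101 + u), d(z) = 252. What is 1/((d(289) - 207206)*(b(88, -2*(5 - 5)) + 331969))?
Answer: -1/80866861592 ≈ -1.2366e-11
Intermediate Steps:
b(u, W) = (101 + u)*(223 + u) (b(u, W) = (223 + u)*(101 + u) = (101 + u)*(223 + u))
1/((d(289) - 207206)*(b(88, -2*(5 - 5)) + 331969)) = 1/((252 - 207206)*((22523 + 88² + 324*88) + 331969)) = 1/(-206954*((22523 + 7744 + 28512) + 331969)) = 1/(-206954*(58779 + 331969)) = 1/(-206954*390748) = 1/(-80866861592) = -1/80866861592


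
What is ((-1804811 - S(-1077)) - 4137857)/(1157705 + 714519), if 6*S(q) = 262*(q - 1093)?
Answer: -8771867/2808336 ≈ -3.1235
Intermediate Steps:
S(q) = -143183/3 + 131*q/3 (S(q) = (262*(q - 1093))/6 = (262*(-1093 + q))/6 = (-286366 + 262*q)/6 = -143183/3 + 131*q/3)
((-1804811 - S(-1077)) - 4137857)/(1157705 + 714519) = ((-1804811 - (-143183/3 + (131/3)*(-1077))) - 4137857)/(1157705 + 714519) = ((-1804811 - (-143183/3 - 47029)) - 4137857)/1872224 = ((-1804811 - 1*(-284270/3)) - 4137857)*(1/1872224) = ((-1804811 + 284270/3) - 4137857)*(1/1872224) = (-5130163/3 - 4137857)*(1/1872224) = -17543734/3*1/1872224 = -8771867/2808336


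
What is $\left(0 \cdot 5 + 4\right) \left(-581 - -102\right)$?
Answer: $-1916$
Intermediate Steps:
$\left(0 \cdot 5 + 4\right) \left(-581 - -102\right) = \left(0 + 4\right) \left(-581 + 102\right) = 4 \left(-479\right) = -1916$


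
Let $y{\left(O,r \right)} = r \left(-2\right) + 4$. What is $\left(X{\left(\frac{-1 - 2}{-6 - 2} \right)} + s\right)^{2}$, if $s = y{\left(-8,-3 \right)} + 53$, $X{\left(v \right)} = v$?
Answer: $\frac{257049}{64} \approx 4016.4$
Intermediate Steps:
$y{\left(O,r \right)} = 4 - 2 r$ ($y{\left(O,r \right)} = - 2 r + 4 = 4 - 2 r$)
$s = 63$ ($s = \left(4 - -6\right) + 53 = \left(4 + 6\right) + 53 = 10 + 53 = 63$)
$\left(X{\left(\frac{-1 - 2}{-6 - 2} \right)} + s\right)^{2} = \left(\frac{-1 - 2}{-6 - 2} + 63\right)^{2} = \left(- \frac{3}{-8} + 63\right)^{2} = \left(\left(-3\right) \left(- \frac{1}{8}\right) + 63\right)^{2} = \left(\frac{3}{8} + 63\right)^{2} = \left(\frac{507}{8}\right)^{2} = \frac{257049}{64}$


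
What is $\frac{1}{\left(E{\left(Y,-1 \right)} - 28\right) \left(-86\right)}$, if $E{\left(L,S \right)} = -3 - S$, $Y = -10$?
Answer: $\frac{1}{2580} \approx 0.0003876$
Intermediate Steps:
$\frac{1}{\left(E{\left(Y,-1 \right)} - 28\right) \left(-86\right)} = \frac{1}{\left(\left(-3 - -1\right) - 28\right) \left(-86\right)} = \frac{1}{\left(\left(-3 + 1\right) - 28\right) \left(-86\right)} = \frac{1}{\left(-2 - 28\right) \left(-86\right)} = \frac{1}{\left(-30\right) \left(-86\right)} = \frac{1}{2580}$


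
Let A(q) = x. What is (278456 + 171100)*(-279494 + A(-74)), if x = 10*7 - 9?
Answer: -125620781748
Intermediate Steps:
x = 61 (x = 70 - 9 = 61)
A(q) = 61
(278456 + 171100)*(-279494 + A(-74)) = (278456 + 171100)*(-279494 + 61) = 449556*(-279433) = -125620781748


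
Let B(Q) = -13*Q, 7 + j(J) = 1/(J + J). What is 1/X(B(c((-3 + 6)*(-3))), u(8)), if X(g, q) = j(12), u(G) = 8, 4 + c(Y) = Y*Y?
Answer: -24/167 ≈ -0.14371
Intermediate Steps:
j(J) = -7 + 1/(2*J) (j(J) = -7 + 1/(J + J) = -7 + 1/(2*J))
c(Y) = -4 + Y² (c(Y) = -4 + Y*Y = -4 + Y²)
X(g, q) = -167/24 (X(g, q) = -7 + (½)/12 = -7 + (½)*(1/12) = -7 + 1/24 = -167/24)
1/X(B(c((-3 + 6)*(-3))), u(8)) = 1/(-167/24) = -24/167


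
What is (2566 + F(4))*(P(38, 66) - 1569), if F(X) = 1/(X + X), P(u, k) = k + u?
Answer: -30074985/8 ≈ -3.7594e+6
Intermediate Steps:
F(X) = 1/(2*X)
(2566 + F(4))*(P(38, 66) - 1569) = (2566 + (1/2)/4)*((66 + 38) - 1569) = (2566 + (1/2)*(1/4))*(104 - 1569) = (2566 + 1/8)*(-1465) = (20529/8)*(-1465) = -30074985/8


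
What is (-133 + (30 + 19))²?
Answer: 7056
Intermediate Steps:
(-133 + (30 + 19))² = (-133 + 49)² = (-84)² = 7056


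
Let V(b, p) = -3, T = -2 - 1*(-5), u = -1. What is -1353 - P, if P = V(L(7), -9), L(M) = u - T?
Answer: -1350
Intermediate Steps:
T = 3 (T = -2 + 5 = 3)
L(M) = -4 (L(M) = -1 - 1*3 = -1 - 3 = -4)
P = -3
-1353 - P = -1353 - 1*(-3) = -1353 + 3 = -1350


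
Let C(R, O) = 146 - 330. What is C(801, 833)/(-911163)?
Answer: 184/911163 ≈ 0.00020194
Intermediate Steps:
C(R, O) = -184
C(801, 833)/(-911163) = -184/(-911163) = -184*(-1/911163) = 184/911163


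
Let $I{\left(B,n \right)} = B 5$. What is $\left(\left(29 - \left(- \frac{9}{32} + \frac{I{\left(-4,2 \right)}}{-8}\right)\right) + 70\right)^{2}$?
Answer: $\frac{9591409}{1024} \approx 9366.6$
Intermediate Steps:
$I{\left(B,n \right)} = 5 B$
$\left(\left(29 - \left(- \frac{9}{32} + \frac{I{\left(-4,2 \right)}}{-8}\right)\right) + 70\right)^{2} = \left(\left(29 - \left(- \frac{9}{32} + \frac{5 \left(-4\right)}{-8}\right)\right) + 70\right)^{2} = \left(\left(29 - \left(\left(-9\right) \frac{1}{32} - - \frac{5}{2}\right)\right) + 70\right)^{2} = \left(\left(29 - \left(- \frac{9}{32} + \frac{5}{2}\right)\right) + 70\right)^{2} = \left(\left(29 - \frac{71}{32}\right) + 70\right)^{2} = \left(\frac{857}{32} + 70\right)^{2} = \left(\frac{3097}{32}\right)^{2} = \frac{9591409}{1024}$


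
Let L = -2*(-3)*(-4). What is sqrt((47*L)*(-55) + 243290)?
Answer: sqrt(305330) ≈ 552.57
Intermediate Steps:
L = -24 (L = 6*(-4) = -24)
sqrt((47*L)*(-55) + 243290) = sqrt((47*(-24))*(-55) + 243290) = sqrt(-1128*(-55) + 243290) = sqrt(62040 + 243290) = sqrt(305330)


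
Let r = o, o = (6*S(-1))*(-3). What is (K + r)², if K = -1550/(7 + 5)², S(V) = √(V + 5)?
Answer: 11336689/5184 ≈ 2186.9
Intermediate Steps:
S(V) = √(5 + V)
K = -775/72 (K = -1550/(12²) = -1550/144 = -1550*1/144 = -775/72 ≈ -10.764)
o = -36 (o = (6*√(5 - 1))*(-3) = (6*√4)*(-3) = (6*2)*(-3) = 12*(-3) = -36)
r = -36
(K + r)² = (-775/72 - 36)² = (-3367/72)² = 11336689/5184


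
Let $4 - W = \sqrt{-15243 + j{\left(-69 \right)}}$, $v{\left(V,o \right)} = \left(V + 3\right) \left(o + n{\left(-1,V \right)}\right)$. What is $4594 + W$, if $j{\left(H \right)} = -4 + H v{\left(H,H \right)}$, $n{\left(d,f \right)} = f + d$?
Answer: $4598 - i \sqrt{648253} \approx 4598.0 - 805.14 i$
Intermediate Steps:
$n{\left(d,f \right)} = d + f$
$v{\left(V,o \right)} = \left(3 + V\right) \left(-1 + V + o\right)$ ($v{\left(V,o \right)} = \left(V + 3\right) \left(o + \left(-1 + V\right)\right) = \left(3 + V\right) \left(-1 + V + o\right)$)
$j{\left(H \right)} = -4 + H \left(-3 + 2 H^{2} + 5 H\right)$ ($j{\left(H \right)} = -4 + H \left(-3 + H^{2} + 2 H + 3 H + H H\right) = -4 + H \left(-3 + H^{2} + 2 H + 3 H + H^{2}\right) = -4 + H \left(-3 + 2 H^{2} + 5 H\right)$)
$W = 4 - i \sqrt{648253}$ ($W = 4 - \sqrt{-15243 + \left(-4 - -207 + 2 \left(-69\right)^{3} + 5 \left(-69\right)^{2}\right)} = 4 - \sqrt{-15243 + \left(-4 + 207 + 2 \left(-328509\right) + 5 \cdot 4761\right)} = 4 - \sqrt{-15243 + \left(-4 + 207 - 657018 + 23805\right)} = 4 - \sqrt{-15243 - 633010} = 4 - \sqrt{-648253} = 4 - i \sqrt{648253} \approx 4.0 - 805.14 i$)
$4594 + W = 4594 + \left(4 - i \sqrt{648253}\right) = 4598 - i \sqrt{648253}$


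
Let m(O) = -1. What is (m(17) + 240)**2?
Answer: 57121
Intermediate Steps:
(m(17) + 240)**2 = (-1 + 240)**2 = 239**2 = 57121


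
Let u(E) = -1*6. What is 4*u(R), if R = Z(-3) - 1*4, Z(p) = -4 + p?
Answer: -24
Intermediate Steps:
R = -11 (R = (-4 - 3) - 1*4 = -7 - 4 = -11)
u(E) = -6
4*u(R) = 4*(-6) = -24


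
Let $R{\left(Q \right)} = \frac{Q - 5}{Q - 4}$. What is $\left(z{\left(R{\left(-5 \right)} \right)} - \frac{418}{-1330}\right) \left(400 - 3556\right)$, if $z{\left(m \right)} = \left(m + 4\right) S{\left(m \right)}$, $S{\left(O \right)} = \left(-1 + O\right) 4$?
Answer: $- \frac{7712212}{945} \approx -8161.1$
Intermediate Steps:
$S{\left(O \right)} = -4 + 4 O$
$R{\left(Q \right)} = \frac{-5 + Q}{-4 + Q}$
$z{\left(m \right)} = \left(-4 + 4 m\right) \left(4 + m\right)$ ($z{\left(m \right)} = \left(m + 4\right) \left(-4 + 4 m\right) = \left(4 + m\right) \left(-4 + 4 m\right) = \left(-4 + 4 m\right) \left(4 + m\right)$)
$\left(z{\left(R{\left(-5 \right)} \right)} - \frac{418}{-1330}\right) \left(400 - 3556\right) = \left(4 \left(-1 + \frac{-5 - 5}{-4 - 5}\right) \left(4 + \frac{-5 - 5}{-4 - 5}\right) - \frac{418}{-1330}\right) \left(400 - 3556\right) = \left(4 \left(-1 + \frac{1}{-9} \left(-10\right)\right) \left(4 + \frac{1}{-9} \left(-10\right)\right) - - \frac{11}{35}\right) \left(-3156\right) = \left(4 \left(-1 - - \frac{10}{9}\right) \left(4 - - \frac{10}{9}\right) + \frac{11}{35}\right) \left(-3156\right) = \left(4 \left(-1 + \frac{10}{9}\right) \left(4 + \frac{10}{9}\right) + \frac{11}{35}\right) \left(-3156\right) = \left(4 \cdot \frac{1}{9} \cdot \frac{46}{9} + \frac{11}{35}\right) \left(-3156\right) = \left(\frac{184}{81} + \frac{11}{35}\right) \left(-3156\right) = \frac{7331}{2835} \left(-3156\right) = - \frac{7712212}{945}$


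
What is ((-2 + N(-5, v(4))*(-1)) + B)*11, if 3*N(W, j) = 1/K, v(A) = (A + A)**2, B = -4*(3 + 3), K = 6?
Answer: -5159/18 ≈ -286.61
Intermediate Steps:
B = -24 (B = -4*6 = -24)
v(A) = 4*A**2 (v(A) = (2*A)**2 = 4*A**2)
N(W, j) = 1/18 (N(W, j) = (1/3)/6 = (1/3)*(1/6) = 1/18)
((-2 + N(-5, v(4))*(-1)) + B)*11 = ((-2 + (1/18)*(-1)) - 24)*11 = ((-2 - 1/18) - 24)*11 = (-37/18 - 24)*11 = -469/18*11 = -5159/18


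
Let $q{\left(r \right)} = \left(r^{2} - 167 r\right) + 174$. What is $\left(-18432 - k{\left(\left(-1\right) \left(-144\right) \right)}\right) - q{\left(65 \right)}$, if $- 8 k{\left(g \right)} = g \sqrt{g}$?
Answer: $-11760$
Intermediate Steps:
$k{\left(g \right)} = - \frac{g^{\frac{3}{2}}}{8}$ ($k{\left(g \right)} = - \frac{g \sqrt{g}}{8} = - \frac{g^{\frac{3}{2}}}{8}$)
$q{\left(r \right)} = 174 + r^{2} - 167 r$
$\left(-18432 - k{\left(\left(-1\right) \left(-144\right) \right)}\right) - q{\left(65 \right)} = \left(-18432 - - \frac{\left(\left(-1\right) \left(-144\right)\right)^{\frac{3}{2}}}{8}\right) - \left(174 + 65^{2} - 10855\right) = \left(-18432 - - \frac{144^{\frac{3}{2}}}{8}\right) - \left(174 + 4225 - 10855\right) = \left(-18432 - \left(- \frac{1}{8}\right) 1728\right) - -6456 = \left(-18432 - -216\right) + 6456 = \left(-18432 + 216\right) + 6456 = -18216 + 6456 = -11760$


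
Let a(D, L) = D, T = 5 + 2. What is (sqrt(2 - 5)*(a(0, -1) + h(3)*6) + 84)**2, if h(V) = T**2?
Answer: -252252 + 49392*I*sqrt(3) ≈ -2.5225e+5 + 85550.0*I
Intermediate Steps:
T = 7
h(V) = 49 (h(V) = 7**2 = 49)
(sqrt(2 - 5)*(a(0, -1) + h(3)*6) + 84)**2 = (sqrt(2 - 5)*(0 + 49*6) + 84)**2 = (sqrt(-3)*(0 + 294) + 84)**2 = ((I*sqrt(3))*294 + 84)**2 = (294*I*sqrt(3) + 84)**2 = (84 + 294*I*sqrt(3))**2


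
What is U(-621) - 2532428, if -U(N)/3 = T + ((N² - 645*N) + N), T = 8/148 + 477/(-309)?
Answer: -18632430722/3811 ≈ -4.8891e+6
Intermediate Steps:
T = -5677/3811 (T = 8*(1/148) + 477*(-1/309) = 2/37 - 159/103 = -5677/3811 ≈ -1.4896)
U(N) = 17031/3811 - 3*N² + 1932*N (U(N) = -3*(-5677/3811 + ((N² - 645*N) + N)) = -3*(-5677/3811 + (N² - 644*N)) = -3*(-5677/3811 + N² - 644*N) = 17031/3811 - 3*N² + 1932*N)
U(-621) - 2532428 = (17031/3811 - 3*(-621)² + 1932*(-621)) - 2532428 = (17031/3811 - 3*385641 - 1199772) - 2532428 = (17031/3811 - 1156923 - 1199772) - 2532428 = -8981347614/3811 - 2532428 = -18632430722/3811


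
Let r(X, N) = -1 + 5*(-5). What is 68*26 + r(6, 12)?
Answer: 1742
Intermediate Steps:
r(X, N) = -26 (r(X, N) = -1 - 25 = -26)
68*26 + r(6, 12) = 68*26 - 26 = 1768 - 26 = 1742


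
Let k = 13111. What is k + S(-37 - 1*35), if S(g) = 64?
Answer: 13175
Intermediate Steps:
k + S(-37 - 1*35) = 13111 + 64 = 13175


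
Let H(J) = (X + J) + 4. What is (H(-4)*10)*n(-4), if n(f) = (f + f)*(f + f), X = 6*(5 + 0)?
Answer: 19200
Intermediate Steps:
X = 30 (X = 6*5 = 30)
H(J) = 34 + J (H(J) = (30 + J) + 4 = 34 + J)
n(f) = 4*f**2 (n(f) = (2*f)*(2*f) = 4*f**2)
(H(-4)*10)*n(-4) = ((34 - 4)*10)*(4*(-4)**2) = (30*10)*(4*16) = 300*64 = 19200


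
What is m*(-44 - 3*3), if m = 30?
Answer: -1590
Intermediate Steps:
m*(-44 - 3*3) = 30*(-44 - 3*3) = 30*(-44 - 9) = 30*(-53) = -1590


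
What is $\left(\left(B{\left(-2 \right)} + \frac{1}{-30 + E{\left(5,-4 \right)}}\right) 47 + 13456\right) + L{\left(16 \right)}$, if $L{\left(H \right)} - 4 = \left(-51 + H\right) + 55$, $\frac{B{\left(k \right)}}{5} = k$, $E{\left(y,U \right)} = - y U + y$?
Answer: $\frac{65003}{5} \approx 13001.0$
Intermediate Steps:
$E{\left(y,U \right)} = y - U y$ ($E{\left(y,U \right)} = - U y + y = y - U y$)
$B{\left(k \right)} = 5 k$
$L{\left(H \right)} = 8 + H$ ($L{\left(H \right)} = 4 + \left(\left(-51 + H\right) + 55\right) = 4 + \left(4 + H\right) = 8 + H$)
$\left(\left(B{\left(-2 \right)} + \frac{1}{-30 + E{\left(5,-4 \right)}}\right) 47 + 13456\right) + L{\left(16 \right)} = \left(\left(5 \left(-2\right) + \frac{1}{-30 + 5 \left(1 - -4\right)}\right) 47 + 13456\right) + \left(8 + 16\right) = \left(\left(-10 + \frac{1}{-30 + 5 \left(1 + 4\right)}\right) 47 + 13456\right) + 24 = \left(\left(-10 + \frac{1}{-30 + 5 \cdot 5}\right) 47 + 13456\right) + 24 = \left(\left(-10 + \frac{1}{-30 + 25}\right) 47 + 13456\right) + 24 = \left(\left(-10 + \frac{1}{-5}\right) 47 + 13456\right) + 24 = \left(\left(-10 - \frac{1}{5}\right) 47 + 13456\right) + 24 = \left(\left(- \frac{51}{5}\right) 47 + 13456\right) + 24 = \left(- \frac{2397}{5} + 13456\right) + 24 = \frac{64883}{5} + 24 = \frac{65003}{5}$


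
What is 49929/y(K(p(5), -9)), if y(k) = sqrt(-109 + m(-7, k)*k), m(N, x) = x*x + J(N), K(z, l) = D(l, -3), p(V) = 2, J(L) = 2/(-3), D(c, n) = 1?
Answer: -49929*I*sqrt(978)/326 ≈ -4789.7*I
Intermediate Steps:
J(L) = -2/3 (J(L) = 2*(-1/3) = -2/3)
K(z, l) = 1
m(N, x) = -2/3 + x**2 (m(N, x) = x*x - 2/3 = x**2 - 2/3 = -2/3 + x**2)
y(k) = sqrt(-109 + k*(-2/3 + k**2)) (y(k) = sqrt(-109 + (-2/3 + k**2)*k) = sqrt(-109 + k*(-2/3 + k**2)))
49929/y(K(p(5), -9)) = 49929/((sqrt(3)*sqrt(-327 + 1*(-2 + 3*1**2))/3)) = 49929/((sqrt(3)*sqrt(-327 + 1*(-2 + 3*1))/3)) = 49929/((sqrt(3)*sqrt(-327 + 1*(-2 + 3))/3)) = 49929/((sqrt(3)*sqrt(-327 + 1*1)/3)) = 49929/((sqrt(3)*sqrt(-327 + 1)/3)) = 49929/((sqrt(3)*sqrt(-326)/3)) = 49929/((sqrt(3)*(I*sqrt(326))/3)) = 49929/((I*sqrt(978)/3)) = 49929*(-I*sqrt(978)/326) = -49929*I*sqrt(978)/326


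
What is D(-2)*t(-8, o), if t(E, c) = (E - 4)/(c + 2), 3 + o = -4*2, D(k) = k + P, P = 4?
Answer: 8/3 ≈ 2.6667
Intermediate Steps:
D(k) = 4 + k (D(k) = k + 4 = 4 + k)
o = -11 (o = -3 - 4*2 = -3 - 8 = -11)
t(E, c) = (-4 + E)/(2 + c)
D(-2)*t(-8, o) = (4 - 2)*((-4 - 8)/(2 - 11)) = 2*(-12/(-9)) = 2*(-⅑*(-12)) = 2*(4/3) = 8/3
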